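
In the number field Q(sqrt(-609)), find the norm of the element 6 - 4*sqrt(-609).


N(a + b*sqrt(d)) = a^2 - d*b^2
= (6)^2 - (-609)*(-4)^2
= 36 + 9744
= 9780

9780


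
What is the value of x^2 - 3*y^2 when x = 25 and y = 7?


x^2 - d*y^2
= 25^2 - 3*7^2
= 625 - 147
= 478

478


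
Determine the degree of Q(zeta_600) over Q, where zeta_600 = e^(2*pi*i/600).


The degree equals Euler's totient phi(600).
600 = 2^3 * 3 * 5^2
phi(600) = 160

160


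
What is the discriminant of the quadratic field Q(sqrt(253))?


For K = Q(sqrt(d)) with d squarefree: disc(K) = d if d = 1 mod 4, and disc(K) = 4d if d = 2 or 3 mod 4.
Here d = 253, and d mod 4 = 1.
d = 1 mod 4 (O_K = Z[(1+sqrt(d))/2]), so disc(K) = d = 253

253


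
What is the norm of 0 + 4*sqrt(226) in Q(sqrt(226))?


N(a + b*sqrt(d)) = a^2 - d*b^2
= (0)^2 - (226)*(4)^2
= 0 - 3616
= -3616

-3616


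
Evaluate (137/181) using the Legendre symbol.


p = 181 is prime, so compute (137/181) with the reciprocity algorithm (Jacobi-symbol steps: pull out 2s via (2/n), flip via reciprocity, reduce):
  reciprocity: (137/181) -> +(181/137)
  reduce: (44/137)
  pull out 2: (2/137) = +1  (since 137 mod 8 = 1)
  pull out 2: (2/137) = +1  (since 137 mod 8 = 1)
  reciprocity: (11/137) -> +(137/11)
  reduce: (5/11)
  reciprocity: (5/11) -> +(11/5)
  reduce: (1/5)
  (1/5) = 1
Product of signs = 1
(137/181) = 1

1


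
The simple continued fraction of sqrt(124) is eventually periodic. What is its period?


Run the CF algorithm for sqrt(124).
a_0 = floor(sqrt(124)) = 11; set m_0=0, q_0=1.
Recurrence: m' = q*a - m,  q' = (d - m'^2)/q,  a' = floor((a_0 + m')/q').
  step 1: m=11, q=3, a=7
  step 2: m=10, q=8, a=2
  step 3: m=6, q=11, a=1
  step 4: m=5, q=9, a=1
  step 5: m=4, q=12, a=1
  step 6: m=8, q=5, a=3
  step 7: m=7, q=15, a=1
  step 8: m=8, q=4, a=4
  step 9: m=8, q=15, a=1
  step 10: m=7, q=5, a=3
  step 11: m=8, q=12, a=1
  step 12: m=4, q=9, a=1
  step 13: m=5, q=11, a=1
  step 14: m=6, q=8, a=2
  step 15: m=10, q=3, a=7
  step 16: m=11, q=1, a=22
a_16 = 2*a_0 = 22, so the period closes here.
sqrt(124) = [11; 7, 2, 1, 1, 1, 3, 1, 4, 1, 3, 1, 1, 1, 2, 7, 22]
Period length = 16

16


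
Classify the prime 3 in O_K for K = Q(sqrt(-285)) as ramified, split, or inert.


K = Q(sqrt(-285)). Since d mod 4 = 3, disc(K) = -1140.
Check p | disc: -1140 mod 3 = 0.
p divides disc, so p ramifies: (p) = P^2 with e=2, f=1, g=1.
Therefore p is ramified.

ramified


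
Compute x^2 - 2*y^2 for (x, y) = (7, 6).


x^2 - d*y^2
= 7^2 - 2*6^2
= 49 - 72
= -23

-23


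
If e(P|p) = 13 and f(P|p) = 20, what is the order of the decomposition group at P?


|D_P| = e * f
= 13 * 20
= 260

260


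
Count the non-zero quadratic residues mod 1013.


For prime p, the number of non-zero quadratic residues is (p-1)/2.
= (1013-1)/2
= 506

506


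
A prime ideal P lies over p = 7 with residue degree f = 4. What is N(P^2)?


N(P^a) = p^(a*f)
= 7^(2*4)
= 7^8
= 5764801

5764801


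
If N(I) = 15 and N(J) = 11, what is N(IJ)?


N(IJ) = N(I) * N(J)
= 15 * 11
= 165

165


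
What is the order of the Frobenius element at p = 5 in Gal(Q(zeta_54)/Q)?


The Frobenius at p in Gal(Q(zeta_n)/Q) = (Z/nZ)* is the class of p, so its order is ord_54(5), the smallest k >= 1 with 5^k = 1 mod 54.
n = 54 = 2 * 3^3, phi(54) = 18; the order divides phi(n).
Divisors of 18: 1, 2, 3, 6, 9, 18
Repeated squaring mod 54: 5^1 = 5, 5^2 = 25, 5^4 = 31, 5^8 = 43, 5^16 = 13
Test divisors in increasing order:
  k=1: 5^1 = 5 mod 54
  k=2: 5^2 = 25 mod 54
  k=3: 5^3 = 25 * 5 = 17 mod 54
  k=6: 5^6 = 31 * 25 = 19 mod 54
  k=9: 5^9 = 43 * 5 = 53 mod 54
  k=18: 5^18 = 13 * 25 = 1 mod 54  <- first divisor giving 1
Order = 18

18


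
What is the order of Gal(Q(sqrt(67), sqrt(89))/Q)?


The 2 square roots of distinct primes are multiplicatively independent over Q,
so [K:Q] = 2^2 and Gal(K/Q) is isomorphic to (Z/2Z)^2.
|Gal| = 2^2 = 4

4


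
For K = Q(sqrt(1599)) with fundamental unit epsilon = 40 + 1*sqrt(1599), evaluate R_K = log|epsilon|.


epsilon = 40 + 1*sqrt(1599)
= 79.9875
R = ln(79.9875)
= 4.3819

4.3819


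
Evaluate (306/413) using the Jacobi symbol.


Compute (306/413) via quadratic reciprocity:
  pull out 2: (2/413) = -1  (since 413 mod 8 = 5)
  reciprocity: (153/413) -> +(413/153)
  reduce: (107/153)
  reciprocity: (107/153) -> +(153/107)
  reduce: (46/107)
  pull out 2: (2/107) = -1  (since 107 mod 8 = 3)
  reciprocity: (23/107) -> -(107/23)
  reduce: (15/23)
  reciprocity: (15/23) -> -(23/15)
  reduce: (8/15)
  pull out 2: (2/15) = +1  (since 15 mod 8 = 7)
  pull out 2: (2/15) = +1  (since 15 mod 8 = 7)
  pull out 2: (2/15) = +1  (since 15 mod 8 = 7)
  (1/15) = 1
Product of signs = 1

1


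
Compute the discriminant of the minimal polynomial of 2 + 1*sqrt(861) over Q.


The element 2 + 1*sqrt(861) has minimal polynomial:
x^2 - 4*x - 857
Discriminant = (-4)^2 - 4*(-857)
= 16 + 3428
= 3444

3444


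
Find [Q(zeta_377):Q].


The degree equals Euler's totient phi(377).
377 = 13 * 29
phi(377) = 336

336


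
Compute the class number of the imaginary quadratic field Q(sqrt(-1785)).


K = Q(sqrt(-1785)). d mod 4 = 3, so D = disc(K) = 4d = -7140
h(K) equals the number of primitive reduced positive-definite forms (a, b, c) = a*x^2 + b*x*y + c*y^2 with b^2 - 4ac = D,
where reduced means |b| <= a <= c, with b >= 0 whenever |b| = a or a = c, and primitive means gcd(a, b, c) = 1.
Reduced forces 3a^2 <= |D| = 7140, so 1 <= a <= 48; b must have the parity of D, and c = (b^2 - D)/(4a) must be an integer >= a.
Enumerate a = 1..48, b in [-a, a]:
  a=1: (1, 0, 1785)  [1]
  a=2: (2, 2, 893)  [1]
  a=3: (3, 0, 595)  [1]
  a=4: none
  a=5: (5, 0, 357)  [1]
  a=6: (6, 6, 299)  [1]
  a=7: (7, 0, 255)  [1]
  a=8..9: none
  a=10: (10, 10, 181)  [1]
  a=11..12: none
  a=13: (13, -6, 138), (13, 6, 138)  [2]
  a=14: (14, 14, 131)  [1]
  a=15: (15, 0, 119)  [1]
  a=16: none
  a=17: (17, 0, 105)  [1]
  a=18: none
  a=19: (19, -2, 94), (19, 2, 94)  [2]
  a=20: none
  a=21: (21, 0, 85)  [1]
  a=22: none
  a=23: (23, -6, 78), (23, 6, 78)  [2]
  a=24..25: none
  a=26: (26, -6, 69), (26, 6, 69)  [2]
  a=27..28: none
  a=29: (29, -20, 65), (29, 20, 65)  [2]
  a=30: (30, 30, 67)  [1]
  a=31..33: none
  a=34: (34, 34, 61)  [1]
  a=35: (35, 0, 51)  [1]
  a=36: none
  a=37: (37, -36, 57), (37, 36, 57)  [2]
  a=38: (38, -2, 47), (38, 2, 47)  [2]
  a=39: (39, -6, 46), (39, 6, 46)  [2]
  a=40..41: none
  a=42: (42, 42, 53)  [1]
  a=43: (43, 16, 43)  [1]
  a=44..48: none
Total reduced forms: 1 + 1 + 1 + 1 + 1 + 1 + 1 + 2 + 1 + 1 + 1 + 2 + 1 + 2 + 2 + 2 + 1 + 1 + 1 + 2 + 2 + 2 + 1 + 1 = 32
h = 32

32


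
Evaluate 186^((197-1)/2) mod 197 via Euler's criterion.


p = 197 is prime and the exponent is (p-1)/2 = 98, so by Euler's criterion 186^98 = (186/197) = +1 or -1 mod 197.
Compute by square-and-multiply:
  98 = 64 + 32 + 2 (binary 1100010)
  Repeated squaring mod 197: 186^1 = 186, 186^2 = 121, 186^4 = 63, 186^8 = 29, 186^16 = 53, 186^32 = 51, 186^64 = 40
  186^98 = 186^64 * 186^32 * 186^2 = 40 * 51 * 121 mod 197
    40 * 51 = 2040 = 70 mod 197
    70 * 121 = 8470 = 196 mod 197
  186^98 = 196 mod 197
Result 196 = p - 1 = -1 mod 197: 186 is a quadratic non-residue mod 197. As a residue in [0, p-1] the value is 196.
186^98 mod 197 = 196

196


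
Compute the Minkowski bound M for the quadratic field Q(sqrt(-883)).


d = -883, d mod 4 = 1, so disc(K) = d = -883; |disc(K)| = 883
Imaginary quadratic field, so n = 2, s = r2 = 1, r1 = 0
M = (n!/n^n) * (4/pi)^s * sqrt(|disc(K)|) = (2!/2^2) * (4/pi)^1 * sqrt(883)
= 0.5 * 1.273240 * 29.715316
= 18.9174

18.9174


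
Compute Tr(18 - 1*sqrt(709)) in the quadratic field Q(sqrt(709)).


Tr(a + b*sqrt(d)) = (a + b*sqrt(d)) + (a - b*sqrt(d)) = 2a
= 2 * (18)
= 36

36


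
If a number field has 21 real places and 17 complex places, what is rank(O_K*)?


By Dirichlet's unit theorem:
rank = r1 + r2 - 1
= 21 + 17 - 1
= 37

37


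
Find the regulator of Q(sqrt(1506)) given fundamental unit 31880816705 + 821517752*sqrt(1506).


epsilon = 31880816705 + 821517752*sqrt(1506)
= 6.3762e+10
R = ln(6.3762e+10)
= 24.8784

24.8784


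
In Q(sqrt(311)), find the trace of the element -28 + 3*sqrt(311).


Tr(a + b*sqrt(d)) = (a + b*sqrt(d)) + (a - b*sqrt(d)) = 2a
= 2 * (-28)
= -56

-56


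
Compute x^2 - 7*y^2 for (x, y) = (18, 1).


x^2 - d*y^2
= 18^2 - 7*1^2
= 324 - 7
= 317

317


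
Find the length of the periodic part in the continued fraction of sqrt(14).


Run the CF algorithm for sqrt(14).
a_0 = floor(sqrt(14)) = 3; set m_0=0, q_0=1.
Recurrence: m' = q*a - m,  q' = (d - m'^2)/q,  a' = floor((a_0 + m')/q').
  step 1: m=3, q=5, a=1
  step 2: m=2, q=2, a=2
  step 3: m=2, q=5, a=1
  step 4: m=3, q=1, a=6
a_4 = 2*a_0 = 6, so the period closes here.
sqrt(14) = [3; 1, 2, 1, 6]
Period length = 4

4


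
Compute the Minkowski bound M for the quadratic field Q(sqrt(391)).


d = 391, d mod 4 = 3, so disc(K) = 4d = 1564; |disc(K)| = 1564
Real quadratic field, so n = 2, s = r2 = 0, r1 = 2
M = (n!/n^n) * (4/pi)^s * sqrt(|disc(K)|) = (2!/2^2) * (4/pi)^0 * sqrt(1564)
= 0.5 * 1.000000 * 39.547440
= 19.7737

19.7737


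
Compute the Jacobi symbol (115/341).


Compute (115/341) via quadratic reciprocity:
  reciprocity: (115/341) -> +(341/115)
  reduce: (111/115)
  reciprocity: (111/115) -> -(115/111)
  reduce: (4/111)
  pull out 2: (2/111) = +1  (since 111 mod 8 = 7)
  pull out 2: (2/111) = +1  (since 111 mod 8 = 7)
  (1/111) = 1
Product of signs = -1

-1


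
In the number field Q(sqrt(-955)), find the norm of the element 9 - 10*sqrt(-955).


N(a + b*sqrt(d)) = a^2 - d*b^2
= (9)^2 - (-955)*(-10)^2
= 81 + 95500
= 95581

95581


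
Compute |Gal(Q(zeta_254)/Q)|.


|Gal(Q(zeta_254)/Q)| = phi(254)
= 126

126


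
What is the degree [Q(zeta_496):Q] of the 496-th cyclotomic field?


The degree equals Euler's totient phi(496).
496 = 2^4 * 31
phi(496) = 240

240


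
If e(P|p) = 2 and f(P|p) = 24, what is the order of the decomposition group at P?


|D_P| = e * f
= 2 * 24
= 48

48


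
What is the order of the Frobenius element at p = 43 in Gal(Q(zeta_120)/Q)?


The Frobenius at p in Gal(Q(zeta_n)/Q) = (Z/nZ)* is the class of p, so its order is ord_120(43), the smallest k >= 1 with 43^k = 1 mod 120.
n = 120 = 2^3 * 3 * 5, phi(120) = 32; the order divides phi(n).
Divisors of 32: 1, 2, 4, 8, 16, 32
Repeated squaring mod 120: 43^1 = 43, 43^2 = 49, 43^4 = 1, 43^8 = 1, 43^16 = 1, 43^32 = 1
Test divisors in increasing order:
  k=1: 43^1 = 43 mod 120
  k=2: 43^2 = 49 mod 120
  k=4: 43^4 = 1 mod 120  <- first divisor giving 1
Order = 4

4


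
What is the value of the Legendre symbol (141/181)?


p = 181 is prime, so compute (141/181) with the reciprocity algorithm (Jacobi-symbol steps: pull out 2s via (2/n), flip via reciprocity, reduce):
  reciprocity: (141/181) -> +(181/141)
  reduce: (40/141)
  pull out 2: (2/141) = -1  (since 141 mod 8 = 5)
  pull out 2: (2/141) = -1  (since 141 mod 8 = 5)
  pull out 2: (2/141) = -1  (since 141 mod 8 = 5)
  reciprocity: (5/141) -> +(141/5)
  reduce: (1/5)
  (1/5) = 1
Product of signs = -1
(141/181) = -1

-1


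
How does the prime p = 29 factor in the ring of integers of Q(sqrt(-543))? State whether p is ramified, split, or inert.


K = Q(sqrt(-543)). Since d mod 4 = 1, disc(K) = -543.
Check p | disc: -543 mod 29 = 8.
p does not divide disc. Compute Legendre symbol (d/p):
8^((29-1)/2) mod 29 = -1
(d/p) = -1, so p is inert: (p) stays prime with e=1, f=2, g=1.
Therefore p is inert.

inert


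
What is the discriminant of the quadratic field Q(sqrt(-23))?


For K = Q(sqrt(d)) with d squarefree: disc(K) = d if d = 1 mod 4, and disc(K) = 4d if d = 2 or 3 mod 4.
Here d = -23, and d mod 4 = 1.
d = 1 mod 4 (O_K = Z[(1+sqrt(d))/2]), so disc(K) = d = -23

-23


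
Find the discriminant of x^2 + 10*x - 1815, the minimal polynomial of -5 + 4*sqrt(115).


The element -5 + 4*sqrt(115) has minimal polynomial:
x^2 + 10*x - 1815
Discriminant = (10)^2 - 4*(-1815)
= 100 + 7260
= 7360

7360


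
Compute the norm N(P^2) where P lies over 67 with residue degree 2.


N(P^a) = p^(a*f)
= 67^(2*2)
= 67^4
= 20151121

20151121


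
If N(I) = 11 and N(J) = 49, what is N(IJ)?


N(IJ) = N(I) * N(J)
= 11 * 49
= 539

539


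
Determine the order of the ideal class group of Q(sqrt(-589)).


K = Q(sqrt(-589)). d mod 4 = 3, so D = disc(K) = 4d = -2356
h(K) equals the number of primitive reduced positive-definite forms (a, b, c) = a*x^2 + b*x*y + c*y^2 with b^2 - 4ac = D,
where reduced means |b| <= a <= c, with b >= 0 whenever |b| = a or a = c, and primitive means gcd(a, b, c) = 1.
Reduced forces 3a^2 <= |D| = 2356, so 1 <= a <= 28; b must have the parity of D, and c = (b^2 - D)/(4a) must be an integer >= a.
Enumerate a = 1..28, b in [-a, a]:
  a=1: (1, 0, 589)  [1]
  a=2: (2, 2, 295)  [1]
  a=3..4: none
  a=5: (5, -2, 118), (5, 2, 118)  [2]
  a=6..9: none
  a=10: (10, -2, 59), (10, 2, 59)  [2]
  a=11: (11, -8, 55), (11, 8, 55)  [2]
  a=12: none
  a=13: (13, -6, 46), (13, 6, 46)  [2]
  a=14..18: none
  a=19: (19, 0, 31)  [1]
  a=20..21: none
  a=22: (22, -14, 29), (22, 14, 29)  [2]
  a=23: (23, -6, 26), (23, 6, 26)  [2]
  a=24: none
  a=25: (25, 12, 25)  [1]
  a=26..28: none
Total reduced forms: 1 + 1 + 2 + 2 + 2 + 2 + 1 + 2 + 2 + 1 = 16
h = 16

16


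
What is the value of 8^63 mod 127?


p = 127 is prime and the exponent is (p-1)/2 = 63, so by Euler's criterion 8^63 = (8/127) = +1 or -1 mod 127.
Compute by square-and-multiply:
  63 = 32 + 16 + 8 + 4 + 2 + 1 (binary 111111)
  Repeated squaring mod 127: 8^1 = 8, 8^2 = 64, 8^4 = 32, 8^8 = 8, 8^16 = 64, 8^32 = 32
  8^63 = 8^32 * 8^16 * 8^8 * 8^4 * 8^2 * 8^1 = 32 * 64 * 8 * 32 * 64 * 8 mod 127
    32 * 64 = 2048 = 16 mod 127
    16 * 8 = 128 = 1 mod 127
    1 * 32 = 32 = 32 mod 127
    32 * 64 = 2048 = 16 mod 127
    16 * 8 = 128 = 1 mod 127
  8^63 = 1 mod 127
Result 1: 8 is a quadratic residue mod 127.
8^63 mod 127 = 1

1


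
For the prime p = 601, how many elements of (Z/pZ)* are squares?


For prime p, the number of non-zero quadratic residues is (p-1)/2.
= (601-1)/2
= 300

300


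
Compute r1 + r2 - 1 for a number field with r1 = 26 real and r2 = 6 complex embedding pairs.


By Dirichlet's unit theorem:
rank = r1 + r2 - 1
= 26 + 6 - 1
= 31

31


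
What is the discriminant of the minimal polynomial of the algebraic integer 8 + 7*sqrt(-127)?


The element 8 + 7*sqrt(-127) has minimal polynomial:
x^2 - 16*x + 6287
Discriminant = (-16)^2 - 4*(6287)
= 256 - 25148
= -24892

-24892


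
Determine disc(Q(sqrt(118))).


For K = Q(sqrt(d)) with d squarefree: disc(K) = d if d = 1 mod 4, and disc(K) = 4d if d = 2 or 3 mod 4.
Here d = 118, and d mod 4 = 2.
d = 2 mod 4, not 1 (O_K = Z[sqrt(d)]), so disc(K) = 4d = 4 * (118) = 472

472


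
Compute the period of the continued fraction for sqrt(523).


Run the CF algorithm for sqrt(523).
a_0 = floor(sqrt(523)) = 22; set m_0=0, q_0=1.
Recurrence: m' = q*a - m,  q' = (d - m'^2)/q,  a' = floor((a_0 + m')/q').
  step 1: m=22, q=39, a=1
  step 2: m=17, q=6, a=6
  step 3: m=19, q=27, a=1
  step 4: m=8, q=17, a=1
  step 5: m=9, q=26, a=1
  step 6: m=17, q=9, a=4
  step 7: m=19, q=18, a=2
  step 8: m=17, q=13, a=3
  step 9: m=22, q=3, a=14
  step 10: m=20, q=41, a=1
  step 11: m=21, q=2, a=21
  step 12: m=21, q=41, a=1
  step 13: m=20, q=3, a=14
  step 14: m=22, q=13, a=3
  step 15: m=17, q=18, a=2
  step 16: m=19, q=9, a=4
  step 17: m=17, q=26, a=1
  step 18: m=9, q=17, a=1
  step 19: m=8, q=27, a=1
  step 20: m=19, q=6, a=6
  step 21: m=17, q=39, a=1
  step 22: m=22, q=1, a=44
a_22 = 2*a_0 = 44, so the period closes here.
sqrt(523) = [22; 1, 6, 1, 1, 1, 4, 2, 3, 14, 1, 21, 1, 14, 3, 2, 4, 1, 1, 1, 6, 1, 44]
Period length = 22

22


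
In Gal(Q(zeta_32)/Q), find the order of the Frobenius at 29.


The Frobenius at p in Gal(Q(zeta_n)/Q) = (Z/nZ)* is the class of p, so its order is ord_32(29), the smallest k >= 1 with 29^k = 1 mod 32.
n = 32 = 2^5, phi(32) = 16; the order divides phi(n).
Divisors of 16: 1, 2, 4, 8, 16
Repeated squaring mod 32: 29^1 = 29, 29^2 = 9, 29^4 = 17, 29^8 = 1, 29^16 = 1
Test divisors in increasing order:
  k=1: 29^1 = 29 mod 32
  k=2: 29^2 = 9 mod 32
  k=4: 29^4 = 17 mod 32
  k=8: 29^8 = 1 mod 32  <- first divisor giving 1
Order = 8

8


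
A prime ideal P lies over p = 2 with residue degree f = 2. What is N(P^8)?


N(P^a) = p^(a*f)
= 2^(8*2)
= 2^16
= 65536

65536


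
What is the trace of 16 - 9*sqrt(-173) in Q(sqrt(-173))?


Tr(a + b*sqrt(d)) = (a + b*sqrt(d)) + (a - b*sqrt(d)) = 2a
= 2 * (16)
= 32

32


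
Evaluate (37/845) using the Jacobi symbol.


Compute (37/845) via quadratic reciprocity:
  reciprocity: (37/845) -> +(845/37)
  reduce: (31/37)
  reciprocity: (31/37) -> +(37/31)
  reduce: (6/31)
  pull out 2: (2/31) = +1  (since 31 mod 8 = 7)
  reciprocity: (3/31) -> -(31/3)
  reduce: (1/3)
  (1/3) = 1
Product of signs = -1

-1


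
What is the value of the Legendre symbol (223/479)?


p = 479 is prime, so compute (223/479) with the reciprocity algorithm (Jacobi-symbol steps: pull out 2s via (2/n), flip via reciprocity, reduce):
  reciprocity: (223/479) -> -(479/223)
  reduce: (33/223)
  reciprocity: (33/223) -> +(223/33)
  reduce: (25/33)
  reciprocity: (25/33) -> +(33/25)
  reduce: (8/25)
  pull out 2: (2/25) = +1  (since 25 mod 8 = 1)
  pull out 2: (2/25) = +1  (since 25 mod 8 = 1)
  pull out 2: (2/25) = +1  (since 25 mod 8 = 1)
  (1/25) = 1
Product of signs = -1
(223/479) = -1

-1


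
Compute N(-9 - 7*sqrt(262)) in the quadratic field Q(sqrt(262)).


N(a + b*sqrt(d)) = a^2 - d*b^2
= (-9)^2 - (262)*(-7)^2
= 81 - 12838
= -12757

-12757


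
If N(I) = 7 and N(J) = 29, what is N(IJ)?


N(IJ) = N(I) * N(J)
= 7 * 29
= 203

203


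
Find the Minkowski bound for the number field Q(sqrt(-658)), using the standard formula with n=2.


d = -658, d mod 4 = 2, so disc(K) = 4d = -2632; |disc(K)| = 2632
Imaginary quadratic field, so n = 2, s = r2 = 1, r1 = 0
M = (n!/n^n) * (4/pi)^s * sqrt(|disc(K)|) = (2!/2^2) * (4/pi)^1 * sqrt(2632)
= 0.5 * 1.273240 * 51.303021
= 32.6605

32.6605


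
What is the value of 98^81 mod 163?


p = 163 is prime and the exponent is (p-1)/2 = 81, so by Euler's criterion 98^81 = (98/163) = +1 or -1 mod 163.
Compute by square-and-multiply:
  81 = 64 + 16 + 1 (binary 1010001)
  Repeated squaring mod 163: 98^1 = 98, 98^2 = 150, 98^4 = 6, 98^8 = 36, 98^16 = 155, 98^32 = 64, 98^64 = 21
  98^81 = 98^64 * 98^16 * 98^1 = 21 * 155 * 98 mod 163
    21 * 155 = 3255 = 158 mod 163
    158 * 98 = 15484 = 162 mod 163
  98^81 = 162 mod 163
Result 162 = p - 1 = -1 mod 163: 98 is a quadratic non-residue mod 163. As a residue in [0, p-1] the value is 162.
98^81 mod 163 = 162

162


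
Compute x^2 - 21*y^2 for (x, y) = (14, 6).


x^2 - d*y^2
= 14^2 - 21*6^2
= 196 - 756
= -560

-560


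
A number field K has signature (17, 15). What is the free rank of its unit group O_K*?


By Dirichlet's unit theorem:
rank = r1 + r2 - 1
= 17 + 15 - 1
= 31

31


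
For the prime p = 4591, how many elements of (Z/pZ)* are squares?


For prime p, the number of non-zero quadratic residues is (p-1)/2.
= (4591-1)/2
= 2295

2295


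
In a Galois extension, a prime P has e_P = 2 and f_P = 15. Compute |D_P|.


|D_P| = e * f
= 2 * 15
= 30

30


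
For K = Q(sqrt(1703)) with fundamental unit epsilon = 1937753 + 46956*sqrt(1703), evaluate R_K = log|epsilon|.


epsilon = 1937753 + 46956*sqrt(1703)
= 3.8755e+06
R = ln(3.8755e+06)
= 15.1702

15.1702


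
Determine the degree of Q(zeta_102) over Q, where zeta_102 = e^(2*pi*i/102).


The degree equals Euler's totient phi(102).
102 = 2 * 3 * 17
phi(102) = 32

32


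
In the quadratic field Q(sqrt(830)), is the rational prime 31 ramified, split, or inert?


K = Q(sqrt(830)). Since d mod 4 = 2, disc(K) = 3320.
Check p | disc: 3320 mod 31 = 3.
p does not divide disc. Compute Legendre symbol (d/p):
24^((31-1)/2) mod 31 = -1
(d/p) = -1, so p is inert: (p) stays prime with e=1, f=2, g=1.
Therefore p is inert.

inert


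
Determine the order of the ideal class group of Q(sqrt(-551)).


K = Q(sqrt(-551)). d mod 4 = 1, so D = disc(K) = d = -551
h(K) equals the number of primitive reduced positive-definite forms (a, b, c) = a*x^2 + b*x*y + c*y^2 with b^2 - 4ac = D,
where reduced means |b| <= a <= c, with b >= 0 whenever |b| = a or a = c, and primitive means gcd(a, b, c) = 1.
Reduced forces 3a^2 <= |D| = 551, so 1 <= a <= 13; b must have the parity of D, and c = (b^2 - D)/(4a) must be an integer >= a.
Enumerate a = 1..13, b in [-a, a]:
  a=1: (1, 1, 138)  [1]
  a=2: (2, -1, 69), (2, 1, 69)  [2]
  a=3: (3, -1, 46), (3, 1, 46)  [2]
  a=4: (4, -3, 35), (4, 3, 35)  [2]
  a=5: (5, -3, 28), (5, 3, 28)  [2]
  a=6: (6, -5, 24), (6, -1, 23), (6, 1, 23), (6, 5, 24)  [4]
  a=7: (7, -3, 20), (7, 3, 20)  [2]
  a=8: (8, -5, 18), (8, 5, 18)  [2]
  a=9: (9, -5, 16), (9, 5, 16)  [2]
  a=10: (10, -7, 15), (10, -3, 14), (10, 3, 14), (10, 7, 15)  [4]
  a=11: none
  a=12: (12, -11, 14), (12, 5, 12), (12, 11, 14)  [3]
  a=13: none
Total reduced forms: 1 + 2 + 2 + 2 + 2 + 4 + 2 + 2 + 2 + 4 + 3 = 26
h = 26

26


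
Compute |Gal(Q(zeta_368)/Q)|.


|Gal(Q(zeta_368)/Q)| = phi(368)
= 176

176


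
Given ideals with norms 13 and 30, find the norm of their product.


N(IJ) = N(I) * N(J)
= 13 * 30
= 390

390


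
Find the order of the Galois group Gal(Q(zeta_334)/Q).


|Gal(Q(zeta_334)/Q)| = phi(334)
= 166

166


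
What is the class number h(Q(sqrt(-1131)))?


K = Q(sqrt(-1131)). d mod 4 = 1, so D = disc(K) = d = -1131
h(K) equals the number of primitive reduced positive-definite forms (a, b, c) = a*x^2 + b*x*y + c*y^2 with b^2 - 4ac = D,
where reduced means |b| <= a <= c, with b >= 0 whenever |b| = a or a = c, and primitive means gcd(a, b, c) = 1.
Reduced forces 3a^2 <= |D| = 1131, so 1 <= a <= 19; b must have the parity of D, and c = (b^2 - D)/(4a) must be an integer >= a.
Enumerate a = 1..19, b in [-a, a]:
  a=1: (1, 1, 283)  [1]
  a=2: none
  a=3: (3, 3, 95)  [1]
  a=4: none
  a=5: (5, -3, 57), (5, 3, 57)  [2]
  a=6..12: none
  a=13: (13, 13, 25)  [1]
  a=14: none
  a=15: (15, -3, 19), (15, 3, 19)  [2]
  a=16: none
  a=17: (17, 5, 17)  [1]
  a=18..19: none
Total reduced forms: 1 + 1 + 2 + 1 + 2 + 1 = 8
h = 8

8


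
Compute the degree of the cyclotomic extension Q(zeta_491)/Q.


The degree equals Euler's totient phi(491).
491 = 491
phi(491) = 490

490


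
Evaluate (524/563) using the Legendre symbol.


p = 563 is prime, so compute (524/563) with the reciprocity algorithm (Jacobi-symbol steps: pull out 2s via (2/n), flip via reciprocity, reduce):
  pull out 2: (2/563) = -1  (since 563 mod 8 = 3)
  pull out 2: (2/563) = -1  (since 563 mod 8 = 3)
  reciprocity: (131/563) -> -(563/131)
  reduce: (39/131)
  reciprocity: (39/131) -> -(131/39)
  reduce: (14/39)
  pull out 2: (2/39) = +1  (since 39 mod 8 = 7)
  reciprocity: (7/39) -> -(39/7)
  reduce: (4/7)
  pull out 2: (2/7) = +1  (since 7 mod 8 = 7)
  pull out 2: (2/7) = +1  (since 7 mod 8 = 7)
  (1/7) = 1
Product of signs = -1
(524/563) = -1

-1


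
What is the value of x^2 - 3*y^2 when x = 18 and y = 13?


x^2 - d*y^2
= 18^2 - 3*13^2
= 324 - 507
= -183

-183


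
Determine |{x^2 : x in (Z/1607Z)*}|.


For prime p, the number of non-zero quadratic residues is (p-1)/2.
= (1607-1)/2
= 803

803


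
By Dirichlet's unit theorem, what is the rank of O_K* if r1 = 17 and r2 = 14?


By Dirichlet's unit theorem:
rank = r1 + r2 - 1
= 17 + 14 - 1
= 30

30


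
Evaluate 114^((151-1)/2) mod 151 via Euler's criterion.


p = 151 is prime and the exponent is (p-1)/2 = 75, so by Euler's criterion 114^75 = (114/151) = +1 or -1 mod 151.
Compute by square-and-multiply:
  75 = 64 + 8 + 2 + 1 (binary 1001011)
  Repeated squaring mod 151: 114^1 = 114, 114^2 = 10, 114^4 = 100, 114^8 = 34, 114^16 = 99, 114^32 = 137, 114^64 = 45
  114^75 = 114^64 * 114^8 * 114^2 * 114^1 = 45 * 34 * 10 * 114 mod 151
    45 * 34 = 1530 = 20 mod 151
    20 * 10 = 200 = 49 mod 151
    49 * 114 = 5586 = 150 mod 151
  114^75 = 150 mod 151
Result 150 = p - 1 = -1 mod 151: 114 is a quadratic non-residue mod 151. As a residue in [0, p-1] the value is 150.
114^75 mod 151 = 150

150


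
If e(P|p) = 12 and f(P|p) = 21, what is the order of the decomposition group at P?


|D_P| = e * f
= 12 * 21
= 252

252


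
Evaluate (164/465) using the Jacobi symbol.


Compute (164/465) via quadratic reciprocity:
  pull out 2: (2/465) = +1  (since 465 mod 8 = 1)
  pull out 2: (2/465) = +1  (since 465 mod 8 = 1)
  reciprocity: (41/465) -> +(465/41)
  reduce: (14/41)
  pull out 2: (2/41) = +1  (since 41 mod 8 = 1)
  reciprocity: (7/41) -> +(41/7)
  reduce: (6/7)
  pull out 2: (2/7) = +1  (since 7 mod 8 = 7)
  reciprocity: (3/7) -> -(7/3)
  reduce: (1/3)
  (1/3) = 1
Product of signs = -1

-1


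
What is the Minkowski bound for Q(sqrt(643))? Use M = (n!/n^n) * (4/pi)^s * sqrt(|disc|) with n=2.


d = 643, d mod 4 = 3, so disc(K) = 4d = 2572; |disc(K)| = 2572
Real quadratic field, so n = 2, s = r2 = 0, r1 = 2
M = (n!/n^n) * (4/pi)^s * sqrt(|disc(K)|) = (2!/2^2) * (4/pi)^0 * sqrt(2572)
= 0.5 * 1.000000 * 50.714889
= 25.3574

25.3574


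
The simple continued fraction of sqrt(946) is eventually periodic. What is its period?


Run the CF algorithm for sqrt(946).
a_0 = floor(sqrt(946)) = 30; set m_0=0, q_0=1.
Recurrence: m' = q*a - m,  q' = (d - m'^2)/q,  a' = floor((a_0 + m')/q').
  step 1: m=30, q=46, a=1
  step 2: m=16, q=15, a=3
  step 3: m=29, q=7, a=8
  step 4: m=27, q=31, a=1
  step 5: m=4, q=30, a=1
  step 6: m=26, q=9, a=6
  step 7: m=28, q=18, a=3
  step 8: m=26, q=15, a=3
  step 9: m=19, q=39, a=1
  step 10: m=20, q=14, a=3
  step 11: m=22, q=33, a=1
  step 12: m=11, q=25, a=1
  step 13: m=14, q=30, a=1
  step 14: m=16, q=23, a=2
  step 15: m=30, q=2, a=30
  step 16: m=30, q=23, a=2
  step 17: m=16, q=30, a=1
  step 18: m=14, q=25, a=1
  step 19: m=11, q=33, a=1
  step 20: m=22, q=14, a=3
  step 21: m=20, q=39, a=1
  step 22: m=19, q=15, a=3
  step 23: m=26, q=18, a=3
  step 24: m=28, q=9, a=6
  step 25: m=26, q=30, a=1
  step 26: m=4, q=31, a=1
  step 27: m=27, q=7, a=8
  step 28: m=29, q=15, a=3
  step 29: m=16, q=46, a=1
  step 30: m=30, q=1, a=60
a_30 = 2*a_0 = 60, so the period closes here.
sqrt(946) = [30; 1, 3, 8, 1, 1, 6, 3, 3, 1, 3, 1, 1, 1, 2, 30, 2, 1, 1, 1, 3, 1, 3, 3, 6, 1, 1, 8, 3, 1, 60]
Period length = 30

30


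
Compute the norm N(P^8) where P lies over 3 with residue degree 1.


N(P^a) = p^(a*f)
= 3^(8*1)
= 3^8
= 6561

6561


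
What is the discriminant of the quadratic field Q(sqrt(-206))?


For K = Q(sqrt(d)) with d squarefree: disc(K) = d if d = 1 mod 4, and disc(K) = 4d if d = 2 or 3 mod 4.
Here d = -206, and d mod 4 = 2.
d = 2 mod 4, not 1 (O_K = Z[sqrt(d)]), so disc(K) = 4d = 4 * (-206) = -824

-824


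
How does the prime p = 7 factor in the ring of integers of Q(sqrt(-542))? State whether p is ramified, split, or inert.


K = Q(sqrt(-542)). Since d mod 4 = 2, disc(K) = -2168.
Check p | disc: -2168 mod 7 = 2.
p does not divide disc. Compute Legendre symbol (d/p):
4^((7-1)/2) mod 7 = 1
(d/p) = 1, so p splits: (p) = P*P' with e=1, f=1, g=2.
Therefore p is split.

split


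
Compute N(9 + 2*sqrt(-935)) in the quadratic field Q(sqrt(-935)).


N(a + b*sqrt(d)) = a^2 - d*b^2
= (9)^2 - (-935)*(2)^2
= 81 + 3740
= 3821

3821


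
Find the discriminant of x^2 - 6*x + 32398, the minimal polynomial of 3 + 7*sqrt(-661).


The element 3 + 7*sqrt(-661) has minimal polynomial:
x^2 - 6*x + 32398
Discriminant = (-6)^2 - 4*(32398)
= 36 - 129592
= -129556

-129556


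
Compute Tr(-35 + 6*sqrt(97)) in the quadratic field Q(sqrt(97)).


Tr(a + b*sqrt(d)) = (a + b*sqrt(d)) + (a - b*sqrt(d)) = 2a
= 2 * (-35)
= -70

-70


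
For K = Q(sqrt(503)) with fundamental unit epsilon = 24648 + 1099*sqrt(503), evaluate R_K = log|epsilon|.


epsilon = 24648 + 1099*sqrt(503)
= 49296.0000
R = ln(49296.0000)
= 10.8056

10.8056


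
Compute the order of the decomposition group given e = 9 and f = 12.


|D_P| = e * f
= 9 * 12
= 108

108


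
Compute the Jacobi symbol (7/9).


Compute (7/9) via quadratic reciprocity:
  reciprocity: (7/9) -> +(9/7)
  reduce: (2/7)
  pull out 2: (2/7) = +1  (since 7 mod 8 = 7)
  (1/7) = 1
Product of signs = 1

1


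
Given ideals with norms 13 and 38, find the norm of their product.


N(IJ) = N(I) * N(J)
= 13 * 38
= 494

494


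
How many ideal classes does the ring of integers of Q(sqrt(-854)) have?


K = Q(sqrt(-854)). d mod 4 = 2, so D = disc(K) = 4d = -3416
h(K) equals the number of primitive reduced positive-definite forms (a, b, c) = a*x^2 + b*x*y + c*y^2 with b^2 - 4ac = D,
where reduced means |b| <= a <= c, with b >= 0 whenever |b| = a or a = c, and primitive means gcd(a, b, c) = 1.
Reduced forces 3a^2 <= |D| = 3416, so 1 <= a <= 33; b must have the parity of D, and c = (b^2 - D)/(4a) must be an integer >= a.
Enumerate a = 1..33, b in [-a, a]:
  a=1: (1, 0, 854)  [1]
  a=2: (2, 0, 427)  [1]
  a=3: (3, -2, 285), (3, 2, 285)  [2]
  a=4: none
  a=5: (5, -2, 171), (5, 2, 171)  [2]
  a=6: (6, -4, 143), (6, 4, 143)  [2]
  a=7: (7, 0, 122)  [1]
  a=8: none
  a=9: (9, -2, 95), (9, 2, 95)  [2]
  a=10: (10, -8, 87), (10, 8, 87)  [2]
  a=11: (11, -4, 78), (11, 4, 78)  [2]
  a=12: none
  a=13: (13, -4, 66), (13, 4, 66)  [2]
  a=14: (14, 0, 61)  [1]
  a=15: (15, -8, 58), (15, -2, 57), (15, 2, 57), (15, 8, 58)  [4]
  a=16: none
  a=17: (17, -16, 54), (17, 16, 54)  [2]
  a=18: (18, -16, 51), (18, 16, 51)  [2]
  a=19: (19, -2, 45), (19, 2, 45)  [2]
  a=20: none
  a=21: (21, -14, 43), (21, 14, 43)  [2]
  a=22: (22, -4, 39), (22, 4, 39)  [2]
  a=23..24: none
  a=25: (25, -22, 39), (25, 22, 39)  [2]
  a=26: (26, -4, 33), (26, 4, 33)  [2]
  a=27: (27, -16, 34), (27, 16, 34)  [2]
  a=28: none
  a=29: (29, -8, 30), (29, 8, 30)  [2]
  a=30: (30, -28, 35), (30, 28, 35)  [2]
  a=31: (31, -26, 33), (31, 26, 33)  [2]
  a=32..33: none
Total reduced forms: 1 + 1 + 2 + 2 + 2 + 1 + 2 + 2 + 2 + 2 + 1 + 4 + 2 + 2 + 2 + 2 + 2 + 2 + 2 + 2 + 2 + 2 + 2 = 44
h = 44

44


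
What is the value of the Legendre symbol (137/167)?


p = 167 is prime, so compute (137/167) with the reciprocity algorithm (Jacobi-symbol steps: pull out 2s via (2/n), flip via reciprocity, reduce):
  reciprocity: (137/167) -> +(167/137)
  reduce: (30/137)
  pull out 2: (2/137) = +1  (since 137 mod 8 = 1)
  reciprocity: (15/137) -> +(137/15)
  reduce: (2/15)
  pull out 2: (2/15) = +1  (since 15 mod 8 = 7)
  (1/15) = 1
Product of signs = 1
(137/167) = 1

1


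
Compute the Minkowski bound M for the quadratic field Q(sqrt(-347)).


d = -347, d mod 4 = 1, so disc(K) = d = -347; |disc(K)| = 347
Imaginary quadratic field, so n = 2, s = r2 = 1, r1 = 0
M = (n!/n^n) * (4/pi)^s * sqrt(|disc(K)|) = (2!/2^2) * (4/pi)^1 * sqrt(347)
= 0.5 * 1.273240 * 18.627936
= 11.8589

11.8589


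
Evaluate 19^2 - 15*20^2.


x^2 - d*y^2
= 19^2 - 15*20^2
= 361 - 6000
= -5639

-5639


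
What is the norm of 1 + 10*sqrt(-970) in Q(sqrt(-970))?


N(a + b*sqrt(d)) = a^2 - d*b^2
= (1)^2 - (-970)*(10)^2
= 1 + 97000
= 97001

97001


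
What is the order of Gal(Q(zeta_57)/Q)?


|Gal(Q(zeta_57)/Q)| = phi(57)
= 36

36


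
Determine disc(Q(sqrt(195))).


For K = Q(sqrt(d)) with d squarefree: disc(K) = d if d = 1 mod 4, and disc(K) = 4d if d = 2 or 3 mod 4.
Here d = 195, and d mod 4 = 3.
d = 3 mod 4, not 1 (O_K = Z[sqrt(d)]), so disc(K) = 4d = 4 * (195) = 780

780


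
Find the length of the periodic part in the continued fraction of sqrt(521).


Run the CF algorithm for sqrt(521).
a_0 = floor(sqrt(521)) = 22; set m_0=0, q_0=1.
Recurrence: m' = q*a - m,  q' = (d - m'^2)/q,  a' = floor((a_0 + m')/q').
  step 1: m=22, q=37, a=1
  step 2: m=15, q=8, a=4
  step 3: m=17, q=29, a=1
  step 4: m=12, q=13, a=2
  step 5: m=14, q=25, a=1
  step 6: m=11, q=16, a=2
  step 7: m=21, q=5, a=8
  step 8: m=19, q=32, a=1
  step 9: m=13, q=11, a=3
  step 10: m=20, q=11, a=3
  step 11: m=13, q=32, a=1
  step 12: m=19, q=5, a=8
  step 13: m=21, q=16, a=2
  step 14: m=11, q=25, a=1
  step 15: m=14, q=13, a=2
  step 16: m=12, q=29, a=1
  step 17: m=17, q=8, a=4
  step 18: m=15, q=37, a=1
  step 19: m=22, q=1, a=44
a_19 = 2*a_0 = 44, so the period closes here.
sqrt(521) = [22; 1, 4, 1, 2, 1, 2, 8, 1, 3, 3, 1, 8, 2, 1, 2, 1, 4, 1, 44]
Period length = 19

19


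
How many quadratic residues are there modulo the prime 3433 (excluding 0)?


For prime p, the number of non-zero quadratic residues is (p-1)/2.
= (3433-1)/2
= 1716

1716


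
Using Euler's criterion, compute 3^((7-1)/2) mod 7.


p = 7 is prime and the exponent is (p-1)/2 = 3, so by Euler's criterion 3^3 = (3/7) = +1 or -1 mod 7.
Compute by square-and-multiply:
  3 = 2 + 1 (binary 11)
  Repeated squaring mod 7: 3^1 = 3, 3^2 = 2
  3^3 = 3^2 * 3^1 = 2 * 3 mod 7
    2 * 3 = 6 = 6 mod 7
  3^3 = 6 mod 7
Result 6 = p - 1 = -1 mod 7: 3 is a quadratic non-residue mod 7. As a residue in [0, p-1] the value is 6.
3^3 mod 7 = 6

6


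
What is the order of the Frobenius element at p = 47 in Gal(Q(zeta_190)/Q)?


The Frobenius at p in Gal(Q(zeta_n)/Q) = (Z/nZ)* is the class of p, so its order is ord_190(47), the smallest k >= 1 with 47^k = 1 mod 190.
n = 190 = 2 * 5 * 19, phi(190) = 72; the order divides phi(n).
Divisors of 72: 1, 2, 3, 4, 6, 8, 9, 12, 18, 24, 36, 72
Repeated squaring mod 190: 47^1 = 47, 47^2 = 119, 47^4 = 101, 47^8 = 131, 47^16 = 61, 47^32 = 111, 47^64 = 161
Test divisors in increasing order:
  k=1: 47^1 = 47 mod 190
  k=2: 47^2 = 119 mod 190
  k=3: 47^3 = 119 * 47 = 83 mod 190
  k=4: 47^4 = 101 mod 190
  k=6: 47^6 = 101 * 119 = 49 mod 190
  k=8: 47^8 = 131 mod 190
  k=9: 47^9 = 131 * 47 = 77 mod 190
  k=12: 47^12 = 131 * 101 = 121 mod 190
  k=18: 47^18 = 61 * 119 = 39 mod 190
  k=24: 47^24 = 61 * 131 = 11 mod 190
  k=36: 47^36 = 111 * 101 = 1 mod 190  <- first divisor giving 1
Order = 36

36


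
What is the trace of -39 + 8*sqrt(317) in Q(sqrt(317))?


Tr(a + b*sqrt(d)) = (a + b*sqrt(d)) + (a - b*sqrt(d)) = 2a
= 2 * (-39)
= -78

-78


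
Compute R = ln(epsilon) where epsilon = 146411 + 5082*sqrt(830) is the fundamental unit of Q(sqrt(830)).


epsilon = 146411 + 5082*sqrt(830)
= 292822.0000
R = ln(292822.0000)
= 12.5873

12.5873


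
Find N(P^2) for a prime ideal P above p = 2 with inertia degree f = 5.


N(P^a) = p^(a*f)
= 2^(2*5)
= 2^10
= 1024

1024


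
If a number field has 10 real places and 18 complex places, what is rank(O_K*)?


By Dirichlet's unit theorem:
rank = r1 + r2 - 1
= 10 + 18 - 1
= 27

27


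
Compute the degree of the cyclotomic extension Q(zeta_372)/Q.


The degree equals Euler's totient phi(372).
372 = 2^2 * 3 * 31
phi(372) = 120

120


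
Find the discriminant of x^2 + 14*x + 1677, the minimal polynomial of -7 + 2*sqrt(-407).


The element -7 + 2*sqrt(-407) has minimal polynomial:
x^2 + 14*x + 1677
Discriminant = (14)^2 - 4*(1677)
= 196 - 6708
= -6512

-6512


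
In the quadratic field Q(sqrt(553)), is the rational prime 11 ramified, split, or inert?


K = Q(sqrt(553)). Since d mod 4 = 1, disc(K) = 553.
Check p | disc: 553 mod 11 = 3.
p does not divide disc. Compute Legendre symbol (d/p):
3^((11-1)/2) mod 11 = 1
(d/p) = 1, so p splits: (p) = P*P' with e=1, f=1, g=2.
Therefore p is split.

split


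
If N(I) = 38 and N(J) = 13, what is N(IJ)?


N(IJ) = N(I) * N(J)
= 38 * 13
= 494

494


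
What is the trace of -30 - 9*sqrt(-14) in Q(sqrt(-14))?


Tr(a + b*sqrt(d)) = (a + b*sqrt(d)) + (a - b*sqrt(d)) = 2a
= 2 * (-30)
= -60

-60


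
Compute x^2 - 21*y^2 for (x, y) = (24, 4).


x^2 - d*y^2
= 24^2 - 21*4^2
= 576 - 336
= 240

240


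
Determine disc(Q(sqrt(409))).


For K = Q(sqrt(d)) with d squarefree: disc(K) = d if d = 1 mod 4, and disc(K) = 4d if d = 2 or 3 mod 4.
Here d = 409, and d mod 4 = 1.
d = 1 mod 4 (O_K = Z[(1+sqrt(d))/2]), so disc(K) = d = 409

409


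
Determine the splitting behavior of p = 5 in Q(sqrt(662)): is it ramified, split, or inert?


K = Q(sqrt(662)). Since d mod 4 = 2, disc(K) = 2648.
Check p | disc: 2648 mod 5 = 3.
p does not divide disc. Compute Legendre symbol (d/p):
2^((5-1)/2) mod 5 = -1
(d/p) = -1, so p is inert: (p) stays prime with e=1, f=2, g=1.
Therefore p is inert.

inert


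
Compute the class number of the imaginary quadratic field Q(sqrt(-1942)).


K = Q(sqrt(-1942)). d mod 4 = 2, so D = disc(K) = 4d = -7768
h(K) equals the number of primitive reduced positive-definite forms (a, b, c) = a*x^2 + b*x*y + c*y^2 with b^2 - 4ac = D,
where reduced means |b| <= a <= c, with b >= 0 whenever |b| = a or a = c, and primitive means gcd(a, b, c) = 1.
Reduced forces 3a^2 <= |D| = 7768, so 1 <= a <= 50; b must have the parity of D, and c = (b^2 - D)/(4a) must be an integer >= a.
Enumerate a = 1..50, b in [-a, a]:
  a=1: (1, 0, 1942)  [1]
  a=2: (2, 0, 971)  [1]
  a=3..6: none
  a=7: (7, -4, 278), (7, 4, 278)  [2]
  a=8..10: none
  a=11: (11, -8, 178), (11, 8, 178)  [2]
  a=12..13: none
  a=14: (14, -4, 139), (14, 4, 139)  [2]
  a=15..16: none
  a=17: (17, -16, 118), (17, 16, 118)  [2]
  a=18..21: none
  a=22: (22, -8, 89), (22, 8, 89)  [2]
  a=23: (23, -12, 86), (23, 12, 86)  [2]
  a=24..28: none
  a=29: (29, -2, 67), (29, 2, 67)  [2]
  a=30..33: none
  a=34: (34, -16, 59), (34, 16, 59)  [2]
  a=35..42: none
  a=43: (43, -12, 46), (43, 12, 46)  [2]
  a=44..46: none
  a=47: (47, -38, 49), (47, 38, 49)  [2]
  a=48..50: none
Total reduced forms: 1 + 1 + 2 + 2 + 2 + 2 + 2 + 2 + 2 + 2 + 2 + 2 = 22
h = 22

22


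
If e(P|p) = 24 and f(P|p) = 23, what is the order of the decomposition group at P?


|D_P| = e * f
= 24 * 23
= 552

552


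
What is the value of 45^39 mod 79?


p = 79 is prime and the exponent is (p-1)/2 = 39, so by Euler's criterion 45^39 = (45/79) = +1 or -1 mod 79.
Compute by square-and-multiply:
  39 = 32 + 4 + 2 + 1 (binary 100111)
  Repeated squaring mod 79: 45^1 = 45, 45^2 = 50, 45^4 = 51, 45^8 = 73, 45^16 = 36, 45^32 = 32
  45^39 = 45^32 * 45^4 * 45^2 * 45^1 = 32 * 51 * 50 * 45 mod 79
    32 * 51 = 1632 = 52 mod 79
    52 * 50 = 2600 = 72 mod 79
    72 * 45 = 3240 = 1 mod 79
  45^39 = 1 mod 79
Result 1: 45 is a quadratic residue mod 79.
45^39 mod 79 = 1

1


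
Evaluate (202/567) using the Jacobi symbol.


Compute (202/567) via quadratic reciprocity:
  pull out 2: (2/567) = +1  (since 567 mod 8 = 7)
  reciprocity: (101/567) -> +(567/101)
  reduce: (62/101)
  pull out 2: (2/101) = -1  (since 101 mod 8 = 5)
  reciprocity: (31/101) -> +(101/31)
  reduce: (8/31)
  pull out 2: (2/31) = +1  (since 31 mod 8 = 7)
  pull out 2: (2/31) = +1  (since 31 mod 8 = 7)
  pull out 2: (2/31) = +1  (since 31 mod 8 = 7)
  (1/31) = 1
Product of signs = -1

-1


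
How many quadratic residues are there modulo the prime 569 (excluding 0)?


For prime p, the number of non-zero quadratic residues is (p-1)/2.
= (569-1)/2
= 284

284


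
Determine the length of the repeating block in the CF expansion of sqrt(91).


Run the CF algorithm for sqrt(91).
a_0 = floor(sqrt(91)) = 9; set m_0=0, q_0=1.
Recurrence: m' = q*a - m,  q' = (d - m'^2)/q,  a' = floor((a_0 + m')/q').
  step 1: m=9, q=10, a=1
  step 2: m=1, q=9, a=1
  step 3: m=8, q=3, a=5
  step 4: m=7, q=14, a=1
  step 5: m=7, q=3, a=5
  step 6: m=8, q=9, a=1
  step 7: m=1, q=10, a=1
  step 8: m=9, q=1, a=18
a_8 = 2*a_0 = 18, so the period closes here.
sqrt(91) = [9; 1, 1, 5, 1, 5, 1, 1, 18]
Period length = 8

8


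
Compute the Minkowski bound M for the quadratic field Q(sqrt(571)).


d = 571, d mod 4 = 3, so disc(K) = 4d = 2284; |disc(K)| = 2284
Real quadratic field, so n = 2, s = r2 = 0, r1 = 2
M = (n!/n^n) * (4/pi)^s * sqrt(|disc(K)|) = (2!/2^2) * (4/pi)^0 * sqrt(2284)
= 0.5 * 1.000000 * 47.791213
= 23.8956

23.8956


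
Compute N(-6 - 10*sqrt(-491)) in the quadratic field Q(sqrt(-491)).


N(a + b*sqrt(d)) = a^2 - d*b^2
= (-6)^2 - (-491)*(-10)^2
= 36 + 49100
= 49136

49136


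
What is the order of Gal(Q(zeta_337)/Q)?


|Gal(Q(zeta_337)/Q)| = phi(337)
= 336

336


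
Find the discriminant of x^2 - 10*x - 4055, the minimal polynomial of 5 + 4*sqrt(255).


The element 5 + 4*sqrt(255) has minimal polynomial:
x^2 - 10*x - 4055
Discriminant = (-10)^2 - 4*(-4055)
= 100 + 16220
= 16320

16320
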